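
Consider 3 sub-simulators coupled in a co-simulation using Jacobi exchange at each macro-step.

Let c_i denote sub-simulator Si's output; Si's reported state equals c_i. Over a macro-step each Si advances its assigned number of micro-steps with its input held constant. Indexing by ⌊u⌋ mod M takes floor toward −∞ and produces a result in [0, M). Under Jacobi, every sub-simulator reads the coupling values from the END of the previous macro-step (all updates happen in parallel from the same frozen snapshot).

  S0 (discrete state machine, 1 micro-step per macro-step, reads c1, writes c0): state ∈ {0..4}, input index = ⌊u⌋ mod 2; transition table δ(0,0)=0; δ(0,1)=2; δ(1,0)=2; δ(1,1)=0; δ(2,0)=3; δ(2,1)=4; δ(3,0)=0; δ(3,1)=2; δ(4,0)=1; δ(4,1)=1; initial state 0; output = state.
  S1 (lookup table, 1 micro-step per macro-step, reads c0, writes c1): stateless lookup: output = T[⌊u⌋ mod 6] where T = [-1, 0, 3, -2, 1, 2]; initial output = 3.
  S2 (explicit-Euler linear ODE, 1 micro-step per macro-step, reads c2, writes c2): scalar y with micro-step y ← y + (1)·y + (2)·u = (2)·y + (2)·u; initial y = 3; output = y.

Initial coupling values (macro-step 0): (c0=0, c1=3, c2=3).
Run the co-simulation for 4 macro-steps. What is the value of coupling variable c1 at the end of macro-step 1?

macro 1: S0 reads c1=3 → after 1×micro: 2; S1 reads c0=0 → after 1×micro: -1; S2 reads c2=3 → after 1×micro: 12 ⇒ (c0=2, c1=-1, c2=12)
macro 2: S0 reads c1=-1 → after 1×micro: 4; S1 reads c0=2 → after 1×micro: 3; S2 reads c2=12 → after 1×micro: 48 ⇒ (c0=4, c1=3, c2=48)
macro 3: S0 reads c1=3 → after 1×micro: 1; S1 reads c0=4 → after 1×micro: 1; S2 reads c2=48 → after 1×micro: 192 ⇒ (c0=1, c1=1, c2=192)
macro 4: S0 reads c1=1 → after 1×micro: 0; S1 reads c0=1 → after 1×micro: 0; S2 reads c2=192 → after 1×micro: 768 ⇒ (c0=0, c1=0, c2=768)

c1 at macro-step 1 = -1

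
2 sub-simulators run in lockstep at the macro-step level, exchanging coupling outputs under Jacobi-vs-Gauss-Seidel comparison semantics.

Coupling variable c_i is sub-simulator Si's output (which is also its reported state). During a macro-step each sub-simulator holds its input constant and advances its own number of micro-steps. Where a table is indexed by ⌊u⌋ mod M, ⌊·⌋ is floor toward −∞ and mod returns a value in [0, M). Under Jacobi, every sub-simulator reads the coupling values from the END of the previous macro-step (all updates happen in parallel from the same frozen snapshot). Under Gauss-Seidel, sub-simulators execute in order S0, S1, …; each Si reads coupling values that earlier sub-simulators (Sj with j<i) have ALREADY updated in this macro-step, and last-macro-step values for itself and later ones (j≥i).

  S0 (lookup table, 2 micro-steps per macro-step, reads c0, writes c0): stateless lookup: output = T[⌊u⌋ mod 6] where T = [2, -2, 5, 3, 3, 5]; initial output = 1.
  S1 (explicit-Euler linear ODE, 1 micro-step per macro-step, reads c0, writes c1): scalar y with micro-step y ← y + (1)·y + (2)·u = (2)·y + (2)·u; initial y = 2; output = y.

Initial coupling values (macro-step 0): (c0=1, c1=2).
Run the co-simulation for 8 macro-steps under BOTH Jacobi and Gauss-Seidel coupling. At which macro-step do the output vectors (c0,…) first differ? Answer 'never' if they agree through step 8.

[Jacobi] macro 1: S0 reads c0=1 → after 2×micro: -2; S1 reads c0=1 → after 1×micro: 6 ⇒ (c0=-2, c1=6)
[Jacobi] macro 2: S0 reads c0=-2 → after 2×micro: 3; S1 reads c0=-2 → after 1×micro: 8 ⇒ (c0=3, c1=8)
[Jacobi] macro 3: S0 reads c0=3 → after 2×micro: 3; S1 reads c0=3 → after 1×micro: 22 ⇒ (c0=3, c1=22)
[Jacobi] macro 4: S0 reads c0=3 → after 2×micro: 3; S1 reads c0=3 → after 1×micro: 50 ⇒ (c0=3, c1=50)
[Jacobi] macro 5: S0 reads c0=3 → after 2×micro: 3; S1 reads c0=3 → after 1×micro: 106 ⇒ (c0=3, c1=106)
[Jacobi] macro 6: S0 reads c0=3 → after 2×micro: 3; S1 reads c0=3 → after 1×micro: 218 ⇒ (c0=3, c1=218)
[Jacobi] macro 7: S0 reads c0=3 → after 2×micro: 3; S1 reads c0=3 → after 1×micro: 442 ⇒ (c0=3, c1=442)
[Jacobi] macro 8: S0 reads c0=3 → after 2×micro: 3; S1 reads c0=3 → after 1×micro: 890 ⇒ (c0=3, c1=890)
[Gauss-Seidel] macro 1: S0 reads c0=1 → after 2×micro: -2; S1 reads c0=-2 → after 1×micro: 0 ⇒ (c0=-2, c1=0)
[Gauss-Seidel] macro 2: S0 reads c0=-2 → after 2×micro: 3; S1 reads c0=3 → after 1×micro: 6 ⇒ (c0=3, c1=6)
[Gauss-Seidel] macro 3: S0 reads c0=3 → after 2×micro: 3; S1 reads c0=3 → after 1×micro: 18 ⇒ (c0=3, c1=18)
[Gauss-Seidel] macro 4: S0 reads c0=3 → after 2×micro: 3; S1 reads c0=3 → after 1×micro: 42 ⇒ (c0=3, c1=42)
[Gauss-Seidel] macro 5: S0 reads c0=3 → after 2×micro: 3; S1 reads c0=3 → after 1×micro: 90 ⇒ (c0=3, c1=90)
[Gauss-Seidel] macro 6: S0 reads c0=3 → after 2×micro: 3; S1 reads c0=3 → after 1×micro: 186 ⇒ (c0=3, c1=186)
[Gauss-Seidel] macro 7: S0 reads c0=3 → after 2×micro: 3; S1 reads c0=3 → after 1×micro: 378 ⇒ (c0=3, c1=378)
[Gauss-Seidel] macro 8: S0 reads c0=3 → after 2×micro: 3; S1 reads c0=3 → after 1×micro: 762 ⇒ (c0=3, c1=762)

first divergence at macro-step: 1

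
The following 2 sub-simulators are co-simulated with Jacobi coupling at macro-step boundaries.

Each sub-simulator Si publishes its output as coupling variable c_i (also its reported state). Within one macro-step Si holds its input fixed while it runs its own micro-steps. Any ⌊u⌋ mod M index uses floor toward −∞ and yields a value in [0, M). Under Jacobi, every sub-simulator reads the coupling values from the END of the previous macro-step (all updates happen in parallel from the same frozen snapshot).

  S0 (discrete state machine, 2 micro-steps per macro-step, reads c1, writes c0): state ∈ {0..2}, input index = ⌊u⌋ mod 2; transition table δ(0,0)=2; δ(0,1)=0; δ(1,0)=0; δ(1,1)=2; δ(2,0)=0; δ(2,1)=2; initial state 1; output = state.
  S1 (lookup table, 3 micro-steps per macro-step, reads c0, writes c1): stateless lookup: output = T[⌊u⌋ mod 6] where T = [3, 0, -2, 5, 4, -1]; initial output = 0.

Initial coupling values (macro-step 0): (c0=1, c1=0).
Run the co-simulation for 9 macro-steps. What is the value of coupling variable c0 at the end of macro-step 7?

c0 at macro-step 7 = 2

macro 1: S0 reads c1=0 → after 2×micro: 2; S1 reads c0=1 → after 3×micro: 0 ⇒ (c0=2, c1=0)
macro 2: S0 reads c1=0 → after 2×micro: 2; S1 reads c0=2 → after 3×micro: -2 ⇒ (c0=2, c1=-2)
macro 3: S0 reads c1=-2 → after 2×micro: 2; S1 reads c0=2 → after 3×micro: -2 ⇒ (c0=2, c1=-2)
macro 4: S0 reads c1=-2 → after 2×micro: 2; S1 reads c0=2 → after 3×micro: -2 ⇒ (c0=2, c1=-2)
macro 5: S0 reads c1=-2 → after 2×micro: 2; S1 reads c0=2 → after 3×micro: -2 ⇒ (c0=2, c1=-2)
macro 6: S0 reads c1=-2 → after 2×micro: 2; S1 reads c0=2 → after 3×micro: -2 ⇒ (c0=2, c1=-2)
macro 7: S0 reads c1=-2 → after 2×micro: 2; S1 reads c0=2 → after 3×micro: -2 ⇒ (c0=2, c1=-2)
macro 8: S0 reads c1=-2 → after 2×micro: 2; S1 reads c0=2 → after 3×micro: -2 ⇒ (c0=2, c1=-2)
macro 9: S0 reads c1=-2 → after 2×micro: 2; S1 reads c0=2 → after 3×micro: -2 ⇒ (c0=2, c1=-2)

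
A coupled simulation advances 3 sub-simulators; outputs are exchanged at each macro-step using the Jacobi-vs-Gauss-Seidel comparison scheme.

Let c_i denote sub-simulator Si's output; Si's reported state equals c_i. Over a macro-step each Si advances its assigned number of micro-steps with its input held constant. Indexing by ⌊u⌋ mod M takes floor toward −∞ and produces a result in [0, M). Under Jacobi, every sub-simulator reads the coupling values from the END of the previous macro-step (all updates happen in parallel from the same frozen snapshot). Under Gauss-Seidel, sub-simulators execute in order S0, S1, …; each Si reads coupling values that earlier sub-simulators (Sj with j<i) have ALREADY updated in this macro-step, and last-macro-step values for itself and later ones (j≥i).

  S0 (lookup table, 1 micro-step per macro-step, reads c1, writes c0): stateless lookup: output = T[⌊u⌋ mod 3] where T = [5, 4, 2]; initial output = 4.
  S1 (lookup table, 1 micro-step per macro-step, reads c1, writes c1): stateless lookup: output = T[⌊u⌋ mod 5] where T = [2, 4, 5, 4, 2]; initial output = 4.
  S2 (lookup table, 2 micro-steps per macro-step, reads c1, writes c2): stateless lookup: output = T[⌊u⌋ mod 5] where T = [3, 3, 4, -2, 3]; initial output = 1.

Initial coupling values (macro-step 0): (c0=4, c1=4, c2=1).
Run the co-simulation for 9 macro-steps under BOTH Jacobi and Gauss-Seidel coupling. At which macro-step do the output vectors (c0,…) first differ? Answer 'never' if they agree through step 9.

first divergence at macro-step: 1

[Jacobi] macro 1: S0 reads c1=4 → after 1×micro: 4; S1 reads c1=4 → after 1×micro: 2; S2 reads c1=4 → after 2×micro: 3 ⇒ (c0=4, c1=2, c2=3)
[Jacobi] macro 2: S0 reads c1=2 → after 1×micro: 2; S1 reads c1=2 → after 1×micro: 5; S2 reads c1=2 → after 2×micro: 4 ⇒ (c0=2, c1=5, c2=4)
[Jacobi] macro 3: S0 reads c1=5 → after 1×micro: 2; S1 reads c1=5 → after 1×micro: 2; S2 reads c1=5 → after 2×micro: 3 ⇒ (c0=2, c1=2, c2=3)
[Jacobi] macro 4: S0 reads c1=2 → after 1×micro: 2; S1 reads c1=2 → after 1×micro: 5; S2 reads c1=2 → after 2×micro: 4 ⇒ (c0=2, c1=5, c2=4)
[Jacobi] macro 5: S0 reads c1=5 → after 1×micro: 2; S1 reads c1=5 → after 1×micro: 2; S2 reads c1=5 → after 2×micro: 3 ⇒ (c0=2, c1=2, c2=3)
[Jacobi] macro 6: S0 reads c1=2 → after 1×micro: 2; S1 reads c1=2 → after 1×micro: 5; S2 reads c1=2 → after 2×micro: 4 ⇒ (c0=2, c1=5, c2=4)
[Jacobi] macro 7: S0 reads c1=5 → after 1×micro: 2; S1 reads c1=5 → after 1×micro: 2; S2 reads c1=5 → after 2×micro: 3 ⇒ (c0=2, c1=2, c2=3)
[Jacobi] macro 8: S0 reads c1=2 → after 1×micro: 2; S1 reads c1=2 → after 1×micro: 5; S2 reads c1=2 → after 2×micro: 4 ⇒ (c0=2, c1=5, c2=4)
[Jacobi] macro 9: S0 reads c1=5 → after 1×micro: 2; S1 reads c1=5 → after 1×micro: 2; S2 reads c1=5 → after 2×micro: 3 ⇒ (c0=2, c1=2, c2=3)
[Gauss-Seidel] macro 1: S0 reads c1=4 → after 1×micro: 4; S1 reads c1=4 → after 1×micro: 2; S2 reads c1=2 → after 2×micro: 4 ⇒ (c0=4, c1=2, c2=4)
[Gauss-Seidel] macro 2: S0 reads c1=2 → after 1×micro: 2; S1 reads c1=2 → after 1×micro: 5; S2 reads c1=5 → after 2×micro: 3 ⇒ (c0=2, c1=5, c2=3)
[Gauss-Seidel] macro 3: S0 reads c1=5 → after 1×micro: 2; S1 reads c1=5 → after 1×micro: 2; S2 reads c1=2 → after 2×micro: 4 ⇒ (c0=2, c1=2, c2=4)
[Gauss-Seidel] macro 4: S0 reads c1=2 → after 1×micro: 2; S1 reads c1=2 → after 1×micro: 5; S2 reads c1=5 → after 2×micro: 3 ⇒ (c0=2, c1=5, c2=3)
[Gauss-Seidel] macro 5: S0 reads c1=5 → after 1×micro: 2; S1 reads c1=5 → after 1×micro: 2; S2 reads c1=2 → after 2×micro: 4 ⇒ (c0=2, c1=2, c2=4)
[Gauss-Seidel] macro 6: S0 reads c1=2 → after 1×micro: 2; S1 reads c1=2 → after 1×micro: 5; S2 reads c1=5 → after 2×micro: 3 ⇒ (c0=2, c1=5, c2=3)
[Gauss-Seidel] macro 7: S0 reads c1=5 → after 1×micro: 2; S1 reads c1=5 → after 1×micro: 2; S2 reads c1=2 → after 2×micro: 4 ⇒ (c0=2, c1=2, c2=4)
[Gauss-Seidel] macro 8: S0 reads c1=2 → after 1×micro: 2; S1 reads c1=2 → after 1×micro: 5; S2 reads c1=5 → after 2×micro: 3 ⇒ (c0=2, c1=5, c2=3)
[Gauss-Seidel] macro 9: S0 reads c1=5 → after 1×micro: 2; S1 reads c1=5 → after 1×micro: 2; S2 reads c1=2 → after 2×micro: 4 ⇒ (c0=2, c1=2, c2=4)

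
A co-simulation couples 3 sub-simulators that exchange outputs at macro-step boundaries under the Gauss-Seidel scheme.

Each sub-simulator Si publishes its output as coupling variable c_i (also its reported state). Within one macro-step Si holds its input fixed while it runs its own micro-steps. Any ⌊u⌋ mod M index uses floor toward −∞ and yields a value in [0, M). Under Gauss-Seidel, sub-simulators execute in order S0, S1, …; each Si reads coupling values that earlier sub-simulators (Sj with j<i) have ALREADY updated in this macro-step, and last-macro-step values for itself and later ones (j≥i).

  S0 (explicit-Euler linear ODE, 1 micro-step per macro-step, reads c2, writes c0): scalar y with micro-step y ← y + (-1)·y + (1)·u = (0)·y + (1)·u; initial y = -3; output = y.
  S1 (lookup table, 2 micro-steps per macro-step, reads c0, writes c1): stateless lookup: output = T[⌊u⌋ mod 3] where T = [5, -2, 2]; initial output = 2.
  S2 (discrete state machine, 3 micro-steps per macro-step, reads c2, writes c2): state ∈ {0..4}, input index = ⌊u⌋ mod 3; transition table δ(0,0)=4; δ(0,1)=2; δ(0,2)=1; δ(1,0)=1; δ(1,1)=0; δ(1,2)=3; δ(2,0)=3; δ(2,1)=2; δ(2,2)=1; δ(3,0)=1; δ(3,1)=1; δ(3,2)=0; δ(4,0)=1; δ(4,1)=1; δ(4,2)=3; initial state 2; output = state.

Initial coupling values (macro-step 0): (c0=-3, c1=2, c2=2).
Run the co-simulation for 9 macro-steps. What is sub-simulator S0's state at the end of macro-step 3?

S0 state at macro-step 3 = 1

macro 1: S0 reads c2=2 → after 1×micro: 2; S1 reads c0=2 → after 2×micro: 2; S2 reads c2=2 → after 3×micro: 0 ⇒ (c0=2, c1=2, c2=0)
macro 2: S0 reads c2=0 → after 1×micro: 0; S1 reads c0=0 → after 2×micro: 5; S2 reads c2=0 → after 3×micro: 1 ⇒ (c0=0, c1=5, c2=1)
macro 3: S0 reads c2=1 → after 1×micro: 1; S1 reads c0=1 → after 2×micro: -2; S2 reads c2=1 → after 3×micro: 2 ⇒ (c0=1, c1=-2, c2=2)
macro 4: S0 reads c2=2 → after 1×micro: 2; S1 reads c0=2 → after 2×micro: 2; S2 reads c2=2 → after 3×micro: 0 ⇒ (c0=2, c1=2, c2=0)
macro 5: S0 reads c2=0 → after 1×micro: 0; S1 reads c0=0 → after 2×micro: 5; S2 reads c2=0 → after 3×micro: 1 ⇒ (c0=0, c1=5, c2=1)
macro 6: S0 reads c2=1 → after 1×micro: 1; S1 reads c0=1 → after 2×micro: -2; S2 reads c2=1 → after 3×micro: 2 ⇒ (c0=1, c1=-2, c2=2)
macro 7: S0 reads c2=2 → after 1×micro: 2; S1 reads c0=2 → after 2×micro: 2; S2 reads c2=2 → after 3×micro: 0 ⇒ (c0=2, c1=2, c2=0)
macro 8: S0 reads c2=0 → after 1×micro: 0; S1 reads c0=0 → after 2×micro: 5; S2 reads c2=0 → after 3×micro: 1 ⇒ (c0=0, c1=5, c2=1)
macro 9: S0 reads c2=1 → after 1×micro: 1; S1 reads c0=1 → after 2×micro: -2; S2 reads c2=1 → after 3×micro: 2 ⇒ (c0=1, c1=-2, c2=2)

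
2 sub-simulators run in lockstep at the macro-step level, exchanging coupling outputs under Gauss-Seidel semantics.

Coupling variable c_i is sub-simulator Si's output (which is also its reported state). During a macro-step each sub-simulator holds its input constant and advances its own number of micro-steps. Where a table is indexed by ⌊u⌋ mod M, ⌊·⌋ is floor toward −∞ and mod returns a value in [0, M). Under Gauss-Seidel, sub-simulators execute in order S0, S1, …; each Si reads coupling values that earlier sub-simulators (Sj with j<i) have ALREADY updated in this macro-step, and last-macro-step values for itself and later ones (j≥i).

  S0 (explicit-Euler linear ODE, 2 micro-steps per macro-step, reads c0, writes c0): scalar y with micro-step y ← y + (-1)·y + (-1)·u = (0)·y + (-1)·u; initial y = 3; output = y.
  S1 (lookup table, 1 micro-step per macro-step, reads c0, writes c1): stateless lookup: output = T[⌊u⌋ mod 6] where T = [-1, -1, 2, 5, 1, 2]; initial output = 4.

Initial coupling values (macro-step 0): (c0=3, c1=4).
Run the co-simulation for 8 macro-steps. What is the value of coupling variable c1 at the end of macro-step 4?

macro 1: S0 reads c0=3 → after 2×micro: -3; S1 reads c0=-3 → after 1×micro: 5 ⇒ (c0=-3, c1=5)
macro 2: S0 reads c0=-3 → after 2×micro: 3; S1 reads c0=3 → after 1×micro: 5 ⇒ (c0=3, c1=5)
macro 3: S0 reads c0=3 → after 2×micro: -3; S1 reads c0=-3 → after 1×micro: 5 ⇒ (c0=-3, c1=5)
macro 4: S0 reads c0=-3 → after 2×micro: 3; S1 reads c0=3 → after 1×micro: 5 ⇒ (c0=3, c1=5)
macro 5: S0 reads c0=3 → after 2×micro: -3; S1 reads c0=-3 → after 1×micro: 5 ⇒ (c0=-3, c1=5)
macro 6: S0 reads c0=-3 → after 2×micro: 3; S1 reads c0=3 → after 1×micro: 5 ⇒ (c0=3, c1=5)
macro 7: S0 reads c0=3 → after 2×micro: -3; S1 reads c0=-3 → after 1×micro: 5 ⇒ (c0=-3, c1=5)
macro 8: S0 reads c0=-3 → after 2×micro: 3; S1 reads c0=3 → after 1×micro: 5 ⇒ (c0=3, c1=5)

c1 at macro-step 4 = 5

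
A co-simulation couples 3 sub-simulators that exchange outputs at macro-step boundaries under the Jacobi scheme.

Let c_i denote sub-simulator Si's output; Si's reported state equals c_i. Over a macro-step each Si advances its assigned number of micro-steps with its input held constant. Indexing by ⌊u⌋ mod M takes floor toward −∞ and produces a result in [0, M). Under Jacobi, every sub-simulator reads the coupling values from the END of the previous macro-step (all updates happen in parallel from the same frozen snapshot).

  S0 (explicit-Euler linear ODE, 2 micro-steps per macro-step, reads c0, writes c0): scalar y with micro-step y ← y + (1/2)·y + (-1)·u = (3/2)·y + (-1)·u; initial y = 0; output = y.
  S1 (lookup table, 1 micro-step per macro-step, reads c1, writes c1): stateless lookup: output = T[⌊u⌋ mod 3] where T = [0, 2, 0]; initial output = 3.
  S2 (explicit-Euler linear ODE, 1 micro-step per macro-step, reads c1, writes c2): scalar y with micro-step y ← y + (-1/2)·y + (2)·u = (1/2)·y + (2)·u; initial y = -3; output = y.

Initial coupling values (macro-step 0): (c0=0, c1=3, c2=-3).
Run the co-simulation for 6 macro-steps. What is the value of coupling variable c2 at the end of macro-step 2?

macro 1: S0 reads c0=0 → after 2×micro: 0; S1 reads c1=3 → after 1×micro: 0; S2 reads c1=3 → after 1×micro: 9/2 ⇒ (c0=0, c1=0, c2=9/2)
macro 2: S0 reads c0=0 → after 2×micro: 0; S1 reads c1=0 → after 1×micro: 0; S2 reads c1=0 → after 1×micro: 9/4 ⇒ (c0=0, c1=0, c2=9/4)
macro 3: S0 reads c0=0 → after 2×micro: 0; S1 reads c1=0 → after 1×micro: 0; S2 reads c1=0 → after 1×micro: 9/8 ⇒ (c0=0, c1=0, c2=9/8)
macro 4: S0 reads c0=0 → after 2×micro: 0; S1 reads c1=0 → after 1×micro: 0; S2 reads c1=0 → after 1×micro: 9/16 ⇒ (c0=0, c1=0, c2=9/16)
macro 5: S0 reads c0=0 → after 2×micro: 0; S1 reads c1=0 → after 1×micro: 0; S2 reads c1=0 → after 1×micro: 9/32 ⇒ (c0=0, c1=0, c2=9/32)
macro 6: S0 reads c0=0 → after 2×micro: 0; S1 reads c1=0 → after 1×micro: 0; S2 reads c1=0 → after 1×micro: 9/64 ⇒ (c0=0, c1=0, c2=9/64)

c2 at macro-step 2 = 9/4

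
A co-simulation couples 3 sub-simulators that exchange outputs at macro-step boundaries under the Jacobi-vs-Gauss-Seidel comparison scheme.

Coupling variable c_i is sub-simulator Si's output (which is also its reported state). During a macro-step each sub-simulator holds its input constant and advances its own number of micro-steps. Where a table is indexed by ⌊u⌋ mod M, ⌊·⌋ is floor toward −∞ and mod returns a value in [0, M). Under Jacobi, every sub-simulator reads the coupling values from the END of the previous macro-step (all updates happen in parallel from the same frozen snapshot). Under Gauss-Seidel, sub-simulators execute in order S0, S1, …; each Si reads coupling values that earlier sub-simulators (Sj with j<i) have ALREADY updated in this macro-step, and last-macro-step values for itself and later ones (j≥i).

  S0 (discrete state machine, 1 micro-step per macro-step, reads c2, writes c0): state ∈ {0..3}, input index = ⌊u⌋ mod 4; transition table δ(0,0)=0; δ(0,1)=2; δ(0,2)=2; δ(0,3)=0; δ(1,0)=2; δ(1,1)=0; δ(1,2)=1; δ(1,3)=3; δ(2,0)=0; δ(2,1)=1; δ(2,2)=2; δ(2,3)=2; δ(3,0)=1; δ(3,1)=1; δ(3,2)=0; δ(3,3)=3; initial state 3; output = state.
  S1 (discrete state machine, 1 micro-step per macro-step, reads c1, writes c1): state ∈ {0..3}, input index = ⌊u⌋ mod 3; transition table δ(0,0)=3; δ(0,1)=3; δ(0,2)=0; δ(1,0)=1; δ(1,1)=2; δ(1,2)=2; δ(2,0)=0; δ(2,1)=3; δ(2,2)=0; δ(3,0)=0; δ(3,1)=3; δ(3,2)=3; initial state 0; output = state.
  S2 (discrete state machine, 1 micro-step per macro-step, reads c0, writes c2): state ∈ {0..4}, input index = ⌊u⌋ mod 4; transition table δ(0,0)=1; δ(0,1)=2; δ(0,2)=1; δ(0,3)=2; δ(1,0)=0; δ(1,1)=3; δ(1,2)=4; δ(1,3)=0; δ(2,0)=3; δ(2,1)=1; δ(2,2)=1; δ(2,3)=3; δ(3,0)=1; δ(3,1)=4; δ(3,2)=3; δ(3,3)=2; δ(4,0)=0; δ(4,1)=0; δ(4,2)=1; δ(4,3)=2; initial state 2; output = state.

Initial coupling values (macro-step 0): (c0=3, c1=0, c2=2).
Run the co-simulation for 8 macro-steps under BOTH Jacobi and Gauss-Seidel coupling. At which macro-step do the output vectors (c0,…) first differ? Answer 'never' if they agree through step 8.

first divergence at macro-step: 3

[Jacobi] macro 1: S0 reads c2=2 → after 1×micro: 0; S1 reads c1=0 → after 1×micro: 3; S2 reads c0=3 → after 1×micro: 3 ⇒ (c0=0, c1=3, c2=3)
[Jacobi] macro 2: S0 reads c2=3 → after 1×micro: 0; S1 reads c1=3 → after 1×micro: 0; S2 reads c0=0 → after 1×micro: 1 ⇒ (c0=0, c1=0, c2=1)
[Jacobi] macro 3: S0 reads c2=1 → after 1×micro: 2; S1 reads c1=0 → after 1×micro: 3; S2 reads c0=0 → after 1×micro: 0 ⇒ (c0=2, c1=3, c2=0)
[Jacobi] macro 4: S0 reads c2=0 → after 1×micro: 0; S1 reads c1=3 → after 1×micro: 0; S2 reads c0=2 → after 1×micro: 1 ⇒ (c0=0, c1=0, c2=1)
[Jacobi] macro 5: S0 reads c2=1 → after 1×micro: 2; S1 reads c1=0 → after 1×micro: 3; S2 reads c0=0 → after 1×micro: 0 ⇒ (c0=2, c1=3, c2=0)
[Jacobi] macro 6: S0 reads c2=0 → after 1×micro: 0; S1 reads c1=3 → after 1×micro: 0; S2 reads c0=2 → after 1×micro: 1 ⇒ (c0=0, c1=0, c2=1)
[Jacobi] macro 7: S0 reads c2=1 → after 1×micro: 2; S1 reads c1=0 → after 1×micro: 3; S2 reads c0=0 → after 1×micro: 0 ⇒ (c0=2, c1=3, c2=0)
[Jacobi] macro 8: S0 reads c2=0 → after 1×micro: 0; S1 reads c1=3 → after 1×micro: 0; S2 reads c0=2 → after 1×micro: 1 ⇒ (c0=0, c1=0, c2=1)
[Gauss-Seidel] macro 1: S0 reads c2=2 → after 1×micro: 0; S1 reads c1=0 → after 1×micro: 3; S2 reads c0=0 → after 1×micro: 3 ⇒ (c0=0, c1=3, c2=3)
[Gauss-Seidel] macro 2: S0 reads c2=3 → after 1×micro: 0; S1 reads c1=3 → after 1×micro: 0; S2 reads c0=0 → after 1×micro: 1 ⇒ (c0=0, c1=0, c2=1)
[Gauss-Seidel] macro 3: S0 reads c2=1 → after 1×micro: 2; S1 reads c1=0 → after 1×micro: 3; S2 reads c0=2 → after 1×micro: 4 ⇒ (c0=2, c1=3, c2=4)
[Gauss-Seidel] macro 4: S0 reads c2=4 → after 1×micro: 0; S1 reads c1=3 → after 1×micro: 0; S2 reads c0=0 → after 1×micro: 0 ⇒ (c0=0, c1=0, c2=0)
[Gauss-Seidel] macro 5: S0 reads c2=0 → after 1×micro: 0; S1 reads c1=0 → after 1×micro: 3; S2 reads c0=0 → after 1×micro: 1 ⇒ (c0=0, c1=3, c2=1)
[Gauss-Seidel] macro 6: S0 reads c2=1 → after 1×micro: 2; S1 reads c1=3 → after 1×micro: 0; S2 reads c0=2 → after 1×micro: 4 ⇒ (c0=2, c1=0, c2=4)
[Gauss-Seidel] macro 7: S0 reads c2=4 → after 1×micro: 0; S1 reads c1=0 → after 1×micro: 3; S2 reads c0=0 → after 1×micro: 0 ⇒ (c0=0, c1=3, c2=0)
[Gauss-Seidel] macro 8: S0 reads c2=0 → after 1×micro: 0; S1 reads c1=3 → after 1×micro: 0; S2 reads c0=0 → after 1×micro: 1 ⇒ (c0=0, c1=0, c2=1)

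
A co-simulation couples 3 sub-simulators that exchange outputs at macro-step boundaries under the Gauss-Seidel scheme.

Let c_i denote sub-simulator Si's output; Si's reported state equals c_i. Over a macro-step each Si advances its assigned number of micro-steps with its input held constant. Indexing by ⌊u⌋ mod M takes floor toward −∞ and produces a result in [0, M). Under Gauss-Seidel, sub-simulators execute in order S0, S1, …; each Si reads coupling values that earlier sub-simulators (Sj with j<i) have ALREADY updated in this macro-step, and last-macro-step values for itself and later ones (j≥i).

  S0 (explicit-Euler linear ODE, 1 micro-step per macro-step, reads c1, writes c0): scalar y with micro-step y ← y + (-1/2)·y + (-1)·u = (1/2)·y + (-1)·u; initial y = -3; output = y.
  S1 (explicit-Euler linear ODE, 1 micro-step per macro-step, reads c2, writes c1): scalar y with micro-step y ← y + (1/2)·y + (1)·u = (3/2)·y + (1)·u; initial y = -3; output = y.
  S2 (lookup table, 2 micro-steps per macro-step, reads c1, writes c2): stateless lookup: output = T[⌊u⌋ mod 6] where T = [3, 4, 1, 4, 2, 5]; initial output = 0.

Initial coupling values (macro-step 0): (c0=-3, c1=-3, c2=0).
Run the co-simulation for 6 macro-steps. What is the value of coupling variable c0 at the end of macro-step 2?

macro 1: S0 reads c1=-3 → after 1×micro: 3/2; S1 reads c2=0 → after 1×micro: -9/2; S2 reads c1=-9/2 → after 2×micro: 4 ⇒ (c0=3/2, c1=-9/2, c2=4)
macro 2: S0 reads c1=-9/2 → after 1×micro: 21/4; S1 reads c2=4 → after 1×micro: -11/4; S2 reads c1=-11/4 → after 2×micro: 4 ⇒ (c0=21/4, c1=-11/4, c2=4)
macro 3: S0 reads c1=-11/4 → after 1×micro: 43/8; S1 reads c2=4 → after 1×micro: -1/8; S2 reads c1=-1/8 → after 2×micro: 5 ⇒ (c0=43/8, c1=-1/8, c2=5)
macro 4: S0 reads c1=-1/8 → after 1×micro: 45/16; S1 reads c2=5 → after 1×micro: 77/16; S2 reads c1=77/16 → after 2×micro: 2 ⇒ (c0=45/16, c1=77/16, c2=2)
macro 5: S0 reads c1=77/16 → after 1×micro: -109/32; S1 reads c2=2 → after 1×micro: 295/32; S2 reads c1=295/32 → after 2×micro: 4 ⇒ (c0=-109/32, c1=295/32, c2=4)
macro 6: S0 reads c1=295/32 → after 1×micro: -699/64; S1 reads c2=4 → after 1×micro: 1141/64; S2 reads c1=1141/64 → after 2×micro: 5 ⇒ (c0=-699/64, c1=1141/64, c2=5)

c0 at macro-step 2 = 21/4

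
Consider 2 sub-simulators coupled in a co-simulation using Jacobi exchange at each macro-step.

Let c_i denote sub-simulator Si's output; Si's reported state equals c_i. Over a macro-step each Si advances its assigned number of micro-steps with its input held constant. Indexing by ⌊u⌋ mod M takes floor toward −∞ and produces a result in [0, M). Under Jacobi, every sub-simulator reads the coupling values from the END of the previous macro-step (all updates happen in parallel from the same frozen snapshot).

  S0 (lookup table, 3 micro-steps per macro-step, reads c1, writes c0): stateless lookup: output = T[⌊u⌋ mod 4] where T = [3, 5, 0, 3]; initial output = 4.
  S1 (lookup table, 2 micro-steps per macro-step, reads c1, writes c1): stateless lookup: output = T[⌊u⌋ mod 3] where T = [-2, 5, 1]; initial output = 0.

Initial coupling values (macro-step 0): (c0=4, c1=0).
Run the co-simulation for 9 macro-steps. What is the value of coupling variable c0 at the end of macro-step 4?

macro 1: S0 reads c1=0 → after 3×micro: 3; S1 reads c1=0 → after 2×micro: -2 ⇒ (c0=3, c1=-2)
macro 2: S0 reads c1=-2 → after 3×micro: 0; S1 reads c1=-2 → after 2×micro: 5 ⇒ (c0=0, c1=5)
macro 3: S0 reads c1=5 → after 3×micro: 5; S1 reads c1=5 → after 2×micro: 1 ⇒ (c0=5, c1=1)
macro 4: S0 reads c1=1 → after 3×micro: 5; S1 reads c1=1 → after 2×micro: 5 ⇒ (c0=5, c1=5)
macro 5: S0 reads c1=5 → after 3×micro: 5; S1 reads c1=5 → after 2×micro: 1 ⇒ (c0=5, c1=1)
macro 6: S0 reads c1=1 → after 3×micro: 5; S1 reads c1=1 → after 2×micro: 5 ⇒ (c0=5, c1=5)
macro 7: S0 reads c1=5 → after 3×micro: 5; S1 reads c1=5 → after 2×micro: 1 ⇒ (c0=5, c1=1)
macro 8: S0 reads c1=1 → after 3×micro: 5; S1 reads c1=1 → after 2×micro: 5 ⇒ (c0=5, c1=5)
macro 9: S0 reads c1=5 → after 3×micro: 5; S1 reads c1=5 → after 2×micro: 1 ⇒ (c0=5, c1=1)

c0 at macro-step 4 = 5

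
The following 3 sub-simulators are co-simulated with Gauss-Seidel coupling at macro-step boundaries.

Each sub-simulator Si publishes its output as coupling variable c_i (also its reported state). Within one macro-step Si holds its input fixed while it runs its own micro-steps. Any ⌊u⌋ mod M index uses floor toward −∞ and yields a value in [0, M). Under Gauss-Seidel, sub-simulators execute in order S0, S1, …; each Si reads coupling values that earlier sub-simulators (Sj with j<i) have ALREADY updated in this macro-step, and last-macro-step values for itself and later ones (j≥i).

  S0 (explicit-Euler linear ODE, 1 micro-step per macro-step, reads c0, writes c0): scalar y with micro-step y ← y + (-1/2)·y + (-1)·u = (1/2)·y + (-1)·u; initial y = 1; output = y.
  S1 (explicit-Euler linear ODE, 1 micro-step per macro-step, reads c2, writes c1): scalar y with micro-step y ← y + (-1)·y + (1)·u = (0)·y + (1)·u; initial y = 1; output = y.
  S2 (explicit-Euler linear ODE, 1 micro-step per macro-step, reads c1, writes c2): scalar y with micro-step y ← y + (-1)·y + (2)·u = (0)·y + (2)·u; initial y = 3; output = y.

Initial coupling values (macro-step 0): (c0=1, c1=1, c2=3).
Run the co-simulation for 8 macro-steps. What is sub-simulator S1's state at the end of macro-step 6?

S1 state at macro-step 6 = 96

macro 1: S0 reads c0=1 → after 1×micro: -1/2; S1 reads c2=3 → after 1×micro: 3; S2 reads c1=3 → after 1×micro: 6 ⇒ (c0=-1/2, c1=3, c2=6)
macro 2: S0 reads c0=-1/2 → after 1×micro: 1/4; S1 reads c2=6 → after 1×micro: 6; S2 reads c1=6 → after 1×micro: 12 ⇒ (c0=1/4, c1=6, c2=12)
macro 3: S0 reads c0=1/4 → after 1×micro: -1/8; S1 reads c2=12 → after 1×micro: 12; S2 reads c1=12 → after 1×micro: 24 ⇒ (c0=-1/8, c1=12, c2=24)
macro 4: S0 reads c0=-1/8 → after 1×micro: 1/16; S1 reads c2=24 → after 1×micro: 24; S2 reads c1=24 → after 1×micro: 48 ⇒ (c0=1/16, c1=24, c2=48)
macro 5: S0 reads c0=1/16 → after 1×micro: -1/32; S1 reads c2=48 → after 1×micro: 48; S2 reads c1=48 → after 1×micro: 96 ⇒ (c0=-1/32, c1=48, c2=96)
macro 6: S0 reads c0=-1/32 → after 1×micro: 1/64; S1 reads c2=96 → after 1×micro: 96; S2 reads c1=96 → after 1×micro: 192 ⇒ (c0=1/64, c1=96, c2=192)
macro 7: S0 reads c0=1/64 → after 1×micro: -1/128; S1 reads c2=192 → after 1×micro: 192; S2 reads c1=192 → after 1×micro: 384 ⇒ (c0=-1/128, c1=192, c2=384)
macro 8: S0 reads c0=-1/128 → after 1×micro: 1/256; S1 reads c2=384 → after 1×micro: 384; S2 reads c1=384 → after 1×micro: 768 ⇒ (c0=1/256, c1=384, c2=768)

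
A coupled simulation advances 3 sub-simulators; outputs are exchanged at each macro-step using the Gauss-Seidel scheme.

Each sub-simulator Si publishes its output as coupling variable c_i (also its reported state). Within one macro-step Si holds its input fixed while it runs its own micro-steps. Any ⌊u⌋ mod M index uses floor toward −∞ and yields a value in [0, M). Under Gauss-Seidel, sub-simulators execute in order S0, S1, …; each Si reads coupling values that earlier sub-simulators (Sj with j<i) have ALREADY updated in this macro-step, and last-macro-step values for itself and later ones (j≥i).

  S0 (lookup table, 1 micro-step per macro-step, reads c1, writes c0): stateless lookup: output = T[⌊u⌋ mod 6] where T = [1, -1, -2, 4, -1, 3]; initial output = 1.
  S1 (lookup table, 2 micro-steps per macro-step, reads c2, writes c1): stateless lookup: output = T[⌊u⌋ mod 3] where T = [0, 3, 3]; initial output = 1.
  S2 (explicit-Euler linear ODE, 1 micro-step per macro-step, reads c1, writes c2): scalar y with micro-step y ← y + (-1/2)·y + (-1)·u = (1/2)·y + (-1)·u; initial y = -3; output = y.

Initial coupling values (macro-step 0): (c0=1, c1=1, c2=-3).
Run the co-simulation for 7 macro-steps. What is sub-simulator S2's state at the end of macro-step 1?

macro 1: S0 reads c1=1 → after 1×micro: -1; S1 reads c2=-3 → after 2×micro: 0; S2 reads c1=0 → after 1×micro: -3/2 ⇒ (c0=-1, c1=0, c2=-3/2)
macro 2: S0 reads c1=0 → after 1×micro: 1; S1 reads c2=-3/2 → after 2×micro: 3; S2 reads c1=3 → after 1×micro: -15/4 ⇒ (c0=1, c1=3, c2=-15/4)
macro 3: S0 reads c1=3 → after 1×micro: 4; S1 reads c2=-15/4 → after 2×micro: 3; S2 reads c1=3 → after 1×micro: -39/8 ⇒ (c0=4, c1=3, c2=-39/8)
macro 4: S0 reads c1=3 → after 1×micro: 4; S1 reads c2=-39/8 → after 2×micro: 3; S2 reads c1=3 → after 1×micro: -87/16 ⇒ (c0=4, c1=3, c2=-87/16)
macro 5: S0 reads c1=3 → after 1×micro: 4; S1 reads c2=-87/16 → after 2×micro: 0; S2 reads c1=0 → after 1×micro: -87/32 ⇒ (c0=4, c1=0, c2=-87/32)
macro 6: S0 reads c1=0 → after 1×micro: 1; S1 reads c2=-87/32 → after 2×micro: 0; S2 reads c1=0 → after 1×micro: -87/64 ⇒ (c0=1, c1=0, c2=-87/64)
macro 7: S0 reads c1=0 → after 1×micro: 1; S1 reads c2=-87/64 → after 2×micro: 3; S2 reads c1=3 → after 1×micro: -471/128 ⇒ (c0=1, c1=3, c2=-471/128)

S2 state at macro-step 1 = -3/2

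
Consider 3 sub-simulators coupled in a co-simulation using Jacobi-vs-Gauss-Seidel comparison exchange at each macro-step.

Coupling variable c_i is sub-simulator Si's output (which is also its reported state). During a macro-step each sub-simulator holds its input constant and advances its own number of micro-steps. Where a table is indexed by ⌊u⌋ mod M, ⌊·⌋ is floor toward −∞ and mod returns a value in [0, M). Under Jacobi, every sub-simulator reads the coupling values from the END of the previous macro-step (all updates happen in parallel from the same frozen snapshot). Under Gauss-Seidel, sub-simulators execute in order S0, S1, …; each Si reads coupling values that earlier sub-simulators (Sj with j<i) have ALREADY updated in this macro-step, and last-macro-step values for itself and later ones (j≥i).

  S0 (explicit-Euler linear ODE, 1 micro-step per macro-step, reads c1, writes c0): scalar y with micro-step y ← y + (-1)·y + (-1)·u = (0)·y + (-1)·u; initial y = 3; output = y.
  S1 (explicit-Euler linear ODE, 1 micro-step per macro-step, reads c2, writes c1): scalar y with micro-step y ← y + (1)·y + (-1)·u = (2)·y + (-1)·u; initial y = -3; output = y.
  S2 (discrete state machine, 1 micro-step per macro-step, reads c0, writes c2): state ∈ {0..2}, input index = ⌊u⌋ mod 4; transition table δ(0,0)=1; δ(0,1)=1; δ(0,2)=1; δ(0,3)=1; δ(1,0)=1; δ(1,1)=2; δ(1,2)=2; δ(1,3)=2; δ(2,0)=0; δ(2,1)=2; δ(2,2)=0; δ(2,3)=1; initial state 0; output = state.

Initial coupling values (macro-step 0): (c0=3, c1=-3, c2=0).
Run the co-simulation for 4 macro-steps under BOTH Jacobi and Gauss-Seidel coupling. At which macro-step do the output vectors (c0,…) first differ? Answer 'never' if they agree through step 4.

first divergence at macro-step: 3

[Jacobi] macro 1: S0 reads c1=-3 → after 1×micro: 3; S1 reads c2=0 → after 1×micro: -6; S2 reads c0=3 → after 1×micro: 1 ⇒ (c0=3, c1=-6, c2=1)
[Jacobi] macro 2: S0 reads c1=-6 → after 1×micro: 6; S1 reads c2=1 → after 1×micro: -13; S2 reads c0=3 → after 1×micro: 2 ⇒ (c0=6, c1=-13, c2=2)
[Jacobi] macro 3: S0 reads c1=-13 → after 1×micro: 13; S1 reads c2=2 → after 1×micro: -28; S2 reads c0=6 → after 1×micro: 0 ⇒ (c0=13, c1=-28, c2=0)
[Jacobi] macro 4: S0 reads c1=-28 → after 1×micro: 28; S1 reads c2=0 → after 1×micro: -56; S2 reads c0=13 → after 1×micro: 1 ⇒ (c0=28, c1=-56, c2=1)
[Gauss-Seidel] macro 1: S0 reads c1=-3 → after 1×micro: 3; S1 reads c2=0 → after 1×micro: -6; S2 reads c0=3 → after 1×micro: 1 ⇒ (c0=3, c1=-6, c2=1)
[Gauss-Seidel] macro 2: S0 reads c1=-6 → after 1×micro: 6; S1 reads c2=1 → after 1×micro: -13; S2 reads c0=6 → after 1×micro: 2 ⇒ (c0=6, c1=-13, c2=2)
[Gauss-Seidel] macro 3: S0 reads c1=-13 → after 1×micro: 13; S1 reads c2=2 → after 1×micro: -28; S2 reads c0=13 → after 1×micro: 2 ⇒ (c0=13, c1=-28, c2=2)
[Gauss-Seidel] macro 4: S0 reads c1=-28 → after 1×micro: 28; S1 reads c2=2 → after 1×micro: -58; S2 reads c0=28 → after 1×micro: 0 ⇒ (c0=28, c1=-58, c2=0)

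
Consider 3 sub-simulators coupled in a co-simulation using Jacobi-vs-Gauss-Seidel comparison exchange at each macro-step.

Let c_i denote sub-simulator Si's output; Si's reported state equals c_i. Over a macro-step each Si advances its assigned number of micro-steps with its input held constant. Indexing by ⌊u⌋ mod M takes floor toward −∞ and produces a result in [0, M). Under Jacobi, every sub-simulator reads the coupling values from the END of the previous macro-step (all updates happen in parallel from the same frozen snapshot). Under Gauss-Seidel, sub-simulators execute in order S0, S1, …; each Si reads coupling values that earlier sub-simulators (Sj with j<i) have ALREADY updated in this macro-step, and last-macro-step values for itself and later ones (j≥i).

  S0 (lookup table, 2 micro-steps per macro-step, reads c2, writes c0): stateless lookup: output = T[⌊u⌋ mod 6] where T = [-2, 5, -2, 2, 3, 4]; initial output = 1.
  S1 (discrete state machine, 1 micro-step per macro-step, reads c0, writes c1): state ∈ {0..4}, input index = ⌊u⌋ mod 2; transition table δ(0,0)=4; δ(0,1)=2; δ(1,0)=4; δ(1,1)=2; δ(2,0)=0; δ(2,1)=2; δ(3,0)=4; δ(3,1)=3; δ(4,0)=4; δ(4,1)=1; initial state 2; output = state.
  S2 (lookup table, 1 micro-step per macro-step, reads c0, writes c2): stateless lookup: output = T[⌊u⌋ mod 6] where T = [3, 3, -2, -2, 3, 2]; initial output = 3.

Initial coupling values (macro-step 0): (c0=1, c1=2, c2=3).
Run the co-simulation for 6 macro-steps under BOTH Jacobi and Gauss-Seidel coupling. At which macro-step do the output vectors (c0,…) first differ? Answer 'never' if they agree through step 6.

first divergence at macro-step: 1

[Jacobi] macro 1: S0 reads c2=3 → after 2×micro: 2; S1 reads c0=1 → after 1×micro: 2; S2 reads c0=1 → after 1×micro: 3 ⇒ (c0=2, c1=2, c2=3)
[Jacobi] macro 2: S0 reads c2=3 → after 2×micro: 2; S1 reads c0=2 → after 1×micro: 0; S2 reads c0=2 → after 1×micro: -2 ⇒ (c0=2, c1=0, c2=-2)
[Jacobi] macro 3: S0 reads c2=-2 → after 2×micro: 3; S1 reads c0=2 → after 1×micro: 4; S2 reads c0=2 → after 1×micro: -2 ⇒ (c0=3, c1=4, c2=-2)
[Jacobi] macro 4: S0 reads c2=-2 → after 2×micro: 3; S1 reads c0=3 → after 1×micro: 1; S2 reads c0=3 → after 1×micro: -2 ⇒ (c0=3, c1=1, c2=-2)
[Jacobi] macro 5: S0 reads c2=-2 → after 2×micro: 3; S1 reads c0=3 → after 1×micro: 2; S2 reads c0=3 → after 1×micro: -2 ⇒ (c0=3, c1=2, c2=-2)
[Jacobi] macro 6: S0 reads c2=-2 → after 2×micro: 3; S1 reads c0=3 → after 1×micro: 2; S2 reads c0=3 → after 1×micro: -2 ⇒ (c0=3, c1=2, c2=-2)
[Gauss-Seidel] macro 1: S0 reads c2=3 → after 2×micro: 2; S1 reads c0=2 → after 1×micro: 0; S2 reads c0=2 → after 1×micro: -2 ⇒ (c0=2, c1=0, c2=-2)
[Gauss-Seidel] macro 2: S0 reads c2=-2 → after 2×micro: 3; S1 reads c0=3 → after 1×micro: 2; S2 reads c0=3 → after 1×micro: -2 ⇒ (c0=3, c1=2, c2=-2)
[Gauss-Seidel] macro 3: S0 reads c2=-2 → after 2×micro: 3; S1 reads c0=3 → after 1×micro: 2; S2 reads c0=3 → after 1×micro: -2 ⇒ (c0=3, c1=2, c2=-2)
[Gauss-Seidel] macro 4: S0 reads c2=-2 → after 2×micro: 3; S1 reads c0=3 → after 1×micro: 2; S2 reads c0=3 → after 1×micro: -2 ⇒ (c0=3, c1=2, c2=-2)
[Gauss-Seidel] macro 5: S0 reads c2=-2 → after 2×micro: 3; S1 reads c0=3 → after 1×micro: 2; S2 reads c0=3 → after 1×micro: -2 ⇒ (c0=3, c1=2, c2=-2)
[Gauss-Seidel] macro 6: S0 reads c2=-2 → after 2×micro: 3; S1 reads c0=3 → after 1×micro: 2; S2 reads c0=3 → after 1×micro: -2 ⇒ (c0=3, c1=2, c2=-2)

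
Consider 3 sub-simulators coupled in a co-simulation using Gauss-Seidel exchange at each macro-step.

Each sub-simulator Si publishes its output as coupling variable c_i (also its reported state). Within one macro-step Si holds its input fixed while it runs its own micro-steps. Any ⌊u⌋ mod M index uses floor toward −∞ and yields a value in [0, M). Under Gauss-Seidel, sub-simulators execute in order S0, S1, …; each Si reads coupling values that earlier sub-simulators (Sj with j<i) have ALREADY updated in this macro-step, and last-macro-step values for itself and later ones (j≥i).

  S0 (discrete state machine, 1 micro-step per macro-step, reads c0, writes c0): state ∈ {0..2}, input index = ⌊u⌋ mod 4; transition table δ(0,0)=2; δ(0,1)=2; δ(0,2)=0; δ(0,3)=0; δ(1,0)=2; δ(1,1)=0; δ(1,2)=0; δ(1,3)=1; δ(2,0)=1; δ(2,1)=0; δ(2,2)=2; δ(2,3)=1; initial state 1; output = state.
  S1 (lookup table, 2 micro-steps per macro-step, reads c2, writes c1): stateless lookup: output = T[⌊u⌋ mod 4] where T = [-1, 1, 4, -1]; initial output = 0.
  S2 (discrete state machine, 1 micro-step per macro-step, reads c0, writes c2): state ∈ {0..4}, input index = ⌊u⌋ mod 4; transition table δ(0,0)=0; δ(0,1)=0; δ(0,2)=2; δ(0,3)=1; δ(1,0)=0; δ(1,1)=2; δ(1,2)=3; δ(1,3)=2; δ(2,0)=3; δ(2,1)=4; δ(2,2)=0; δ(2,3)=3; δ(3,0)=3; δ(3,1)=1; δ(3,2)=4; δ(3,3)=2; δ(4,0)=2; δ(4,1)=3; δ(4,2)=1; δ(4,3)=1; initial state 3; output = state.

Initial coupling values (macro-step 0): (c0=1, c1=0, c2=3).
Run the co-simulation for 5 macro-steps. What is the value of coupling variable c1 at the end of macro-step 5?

macro 1: S0 reads c0=1 → after 1×micro: 0; S1 reads c2=3 → after 2×micro: -1; S2 reads c0=0 → after 1×micro: 3 ⇒ (c0=0, c1=-1, c2=3)
macro 2: S0 reads c0=0 → after 1×micro: 2; S1 reads c2=3 → after 2×micro: -1; S2 reads c0=2 → after 1×micro: 4 ⇒ (c0=2, c1=-1, c2=4)
macro 3: S0 reads c0=2 → after 1×micro: 2; S1 reads c2=4 → after 2×micro: -1; S2 reads c0=2 → after 1×micro: 1 ⇒ (c0=2, c1=-1, c2=1)
macro 4: S0 reads c0=2 → after 1×micro: 2; S1 reads c2=1 → after 2×micro: 1; S2 reads c0=2 → after 1×micro: 3 ⇒ (c0=2, c1=1, c2=3)
macro 5: S0 reads c0=2 → after 1×micro: 2; S1 reads c2=3 → after 2×micro: -1; S2 reads c0=2 → after 1×micro: 4 ⇒ (c0=2, c1=-1, c2=4)

c1 at macro-step 5 = -1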